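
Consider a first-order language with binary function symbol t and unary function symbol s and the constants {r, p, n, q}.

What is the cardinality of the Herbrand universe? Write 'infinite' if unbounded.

The signature has at least one function symbol (t, arity 2) and at least one constant (r).
Iterating t gives infinitely many distinct ground terms: r, t(r, r), t(t(r, r), t(r, r)), ...
So the Herbrand universe is infinite.

infinite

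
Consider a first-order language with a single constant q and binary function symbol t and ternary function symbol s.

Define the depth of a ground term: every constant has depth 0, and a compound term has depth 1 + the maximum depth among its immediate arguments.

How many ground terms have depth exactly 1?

2

Let N_k = |{terms of depth ≤ k}|. Then N_0 = 1 and N_k = 1 + N_{k-1}^2 + N_{k-1}^3 for k ≥ 1 (one summand per function symbol, arity giving the exponent).
N_0 = 1
N_1 = 1 + 1^2 + 1^3 = 3
Terms of depth exactly 1: N_1 − N_0 = 3 − 1 = 2.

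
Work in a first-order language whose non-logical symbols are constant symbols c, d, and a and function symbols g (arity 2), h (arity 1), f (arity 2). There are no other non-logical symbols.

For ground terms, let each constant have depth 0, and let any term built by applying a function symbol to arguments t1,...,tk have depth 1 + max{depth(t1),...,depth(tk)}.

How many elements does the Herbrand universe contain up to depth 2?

If N_k denotes the number of depth-≤k ground terms, the 3 constants give N_0 = 3, and each function symbol of arity r contributes N_{k-1}^r new terms at level k: N_k = 3 + N_{k-1}^2 + N_{k-1} + N_{k-1}^2.
N_0 = 3
N_1 = 3 + 3^2 + 3 + 3^2 = 24
N_2 = 3 + 24^2 + 24 + 24^2 = 1179

1179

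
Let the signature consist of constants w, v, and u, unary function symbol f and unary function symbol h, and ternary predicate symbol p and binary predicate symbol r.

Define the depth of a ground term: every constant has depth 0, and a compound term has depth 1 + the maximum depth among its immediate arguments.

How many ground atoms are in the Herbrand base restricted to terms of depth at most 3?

First count ground terms of depth ≤ 3.
If N_k denotes the number of depth-≤k ground terms, the 3 constants give N_0 = 3, and each function symbol of arity r contributes N_{k-1}^r new terms at level k: N_k = 3 + N_{k-1} + N_{k-1}.
N_0 = 3
N_1 = 3 + 3 + 3 = 9
N_2 = 3 + 9 + 9 = 21
N_3 = 3 + 21 + 21 = 45
So |H| = 45.
For each predicate symbol, the number of ground atoms is |H| raised to its arity; summing:
  p: 45^3 = 91125;  r: 45^2 = 2025
Total ground atoms: 91125 + 2025 = 93150.

93150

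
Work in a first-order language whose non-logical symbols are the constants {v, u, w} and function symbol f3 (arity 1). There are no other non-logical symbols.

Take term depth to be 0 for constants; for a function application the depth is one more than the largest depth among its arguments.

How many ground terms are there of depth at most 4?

Let N_k = |{terms of depth ≤ k}|. Then N_0 = 3 and N_k = 3 + N_{k-1} for k ≥ 1 (one summand per function symbol, arity giving the exponent).
N_0 = 3
N_1 = 3 + 3 = 6
N_2 = 3 + 6 = 9
N_3 = 3 + 9 = 12
N_4 = 3 + 12 = 15

15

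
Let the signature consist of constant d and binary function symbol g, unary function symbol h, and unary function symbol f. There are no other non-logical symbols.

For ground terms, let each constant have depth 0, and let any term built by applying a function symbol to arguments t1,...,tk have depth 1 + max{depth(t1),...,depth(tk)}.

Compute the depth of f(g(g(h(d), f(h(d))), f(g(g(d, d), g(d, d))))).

depth(h(d)) = 1 + depth(d) = 1 + 0 = 1
depth(f(h(d))) = 1 + depth(h(d)) = 1 + 1 = 2
depth(g(h(d), f(h(d)))) = 1 + max(1, 2) = 3
depth(g(d, d)) = 1 + max(0, 0) = 1
depth(g(g(d, d), g(d, d))) = 1 + max(1, 1) = 2
depth(f(g(g(d, d), g(d, d)))) = 1 + depth(g(g(d, d), g(d, d))) = 1 + 2 = 3
depth(g(g(h(d), f(h(d))), f(g(g(d, d), g(d, d))))) = 1 + max(3, 3) = 4
depth(f(g(g(h(d), f(h(d))), f(g(g(d, d), g(d, d)))))) = 1 + depth(g(g(h(d), f(h(d))), f(g(g(d, d), g(d, d))))) = 1 + 4 = 5

5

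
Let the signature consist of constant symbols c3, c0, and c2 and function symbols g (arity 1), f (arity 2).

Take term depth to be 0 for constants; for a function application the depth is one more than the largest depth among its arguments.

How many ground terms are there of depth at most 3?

Let N_k = |{terms of depth ≤ k}|. Then N_0 = 3 and N_k = 3 + N_{k-1} + N_{k-1}^2 for k ≥ 1 (one summand per function symbol, arity giving the exponent).
N_0 = 3
N_1 = 3 + 3 + 3^2 = 15
N_2 = 3 + 15 + 15^2 = 243
N_3 = 3 + 243 + 243^2 = 59295

59295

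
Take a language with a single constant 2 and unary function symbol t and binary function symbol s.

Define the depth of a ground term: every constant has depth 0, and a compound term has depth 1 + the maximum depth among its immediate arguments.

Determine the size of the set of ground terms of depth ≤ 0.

Count level by level. With function symbols t/1, s/2, the terms of depth ≤ k are the 1 constant together with each function applied to depth-≤(k−1) tuples, so N_k = 1 + N_{k-1} + N_{k-1}^2.
N_0 = 1
Explicitly: 2.

1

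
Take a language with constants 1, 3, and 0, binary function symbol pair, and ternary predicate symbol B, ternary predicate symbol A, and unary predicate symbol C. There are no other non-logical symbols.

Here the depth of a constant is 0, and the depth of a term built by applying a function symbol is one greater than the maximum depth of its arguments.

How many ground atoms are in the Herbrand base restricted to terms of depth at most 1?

3468

First count ground terms of depth ≤ 1.
Count level by level. With function symbols pair/2, the terms of depth ≤ k are the 3 constants together with each function applied to depth-≤(k−1) tuples, so N_k = 3 + N_{k-1}^2.
N_0 = 3
N_1 = 3 + 3^2 = 12
Explicitly: 1, 3, 0, pair(1, 1), pair(1, 3), pair(1, 0), pair(3, 1), pair(3, 3), pair(3, 0), pair(0, 1), pair(0, 3), pair(0, 0).
So |H| = 12.
A ground atom is a predicate applied to a tuple of terms from H, so the count is the sum over predicates of |H|^arity:
  B: 12^3 = 1728;  A: 12^3 = 1728;  C: 12
Total ground atoms: 1728 + 1728 + 12 = 3468.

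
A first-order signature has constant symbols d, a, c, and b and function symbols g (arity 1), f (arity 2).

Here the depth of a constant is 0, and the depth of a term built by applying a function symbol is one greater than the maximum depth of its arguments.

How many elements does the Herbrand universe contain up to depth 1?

Count level by level. With function symbols g/1, f/2, the terms of depth ≤ k are the 4 constants together with each function applied to depth-≤(k−1) tuples, so N_k = 4 + N_{k-1} + N_{k-1}^2.
N_0 = 4
N_1 = 4 + 4 + 4^2 = 24

24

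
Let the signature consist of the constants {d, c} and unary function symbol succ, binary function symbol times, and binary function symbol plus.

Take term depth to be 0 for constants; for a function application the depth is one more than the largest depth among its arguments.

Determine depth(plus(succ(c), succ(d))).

2

depth(succ(c)) = 1 + depth(c) = 1 + 0 = 1
depth(succ(d)) = 1 + depth(d) = 1 + 0 = 1
depth(plus(succ(c), succ(d))) = 1 + max(1, 1) = 2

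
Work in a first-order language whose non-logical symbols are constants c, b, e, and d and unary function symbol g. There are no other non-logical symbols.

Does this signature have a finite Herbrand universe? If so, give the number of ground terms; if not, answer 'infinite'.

The signature has at least one function symbol (g, arity 1) and at least one constant (c).
Iterating g gives infinitely many distinct ground terms: c, g(c), g(g(c)), ...
So the Herbrand universe is infinite.

infinite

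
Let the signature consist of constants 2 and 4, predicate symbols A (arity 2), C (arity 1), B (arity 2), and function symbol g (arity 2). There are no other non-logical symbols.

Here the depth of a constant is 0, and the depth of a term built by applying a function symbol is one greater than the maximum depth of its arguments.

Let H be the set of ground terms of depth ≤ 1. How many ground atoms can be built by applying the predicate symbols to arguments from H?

First count ground terms of depth ≤ 1.
If N_k denotes the number of depth-≤k ground terms, the 2 constants give N_0 = 2, and each function symbol of arity r contributes N_{k-1}^r new terms at level k: N_k = 2 + N_{k-1}^2.
N_0 = 2
N_1 = 2 + 2^2 = 6
So |H| = 6.
A ground atom is a predicate applied to a tuple of terms from H, so the count is the sum over predicates of |H|^arity:
  A: 6^2 = 36;  C: 6;  B: 6^2 = 36
Total ground atoms: 36 + 6 + 36 = 78.

78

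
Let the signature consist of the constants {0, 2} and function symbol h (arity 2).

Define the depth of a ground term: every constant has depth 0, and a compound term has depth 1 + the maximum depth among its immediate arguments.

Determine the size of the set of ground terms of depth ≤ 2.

38

Let N_k = |{terms of depth ≤ k}|. Then N_0 = 2 and N_k = 2 + N_{k-1}^2 for k ≥ 1 (one summand per function symbol, arity giving the exponent).
N_0 = 2
N_1 = 2 + 2^2 = 6
N_2 = 2 + 6^2 = 38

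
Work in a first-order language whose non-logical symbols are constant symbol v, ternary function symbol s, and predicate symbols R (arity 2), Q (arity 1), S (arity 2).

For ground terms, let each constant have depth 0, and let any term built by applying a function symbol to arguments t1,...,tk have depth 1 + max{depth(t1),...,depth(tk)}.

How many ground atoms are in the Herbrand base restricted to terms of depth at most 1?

First count ground terms of depth ≤ 1.
Count level by level. With function symbols s/3, the terms of depth ≤ k are the 1 constant together with each function applied to depth-≤(k−1) tuples, so N_k = 1 + N_{k-1}^3.
N_0 = 1
N_1 = 1 + 1^3 = 2
Explicitly: v, s(v, v, v).
So |H| = 2.
Each predicate of arity r yields |H|^r ground atoms (one per choice of an r-tuple from H):
  R: 2^2 = 4;  Q: 2;  S: 2^2 = 4
Total ground atoms: 4 + 2 + 4 = 10.

10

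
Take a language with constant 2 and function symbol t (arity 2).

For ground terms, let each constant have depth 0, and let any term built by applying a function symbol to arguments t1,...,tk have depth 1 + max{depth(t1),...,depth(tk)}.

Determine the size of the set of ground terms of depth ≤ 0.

If N_k denotes the number of depth-≤k ground terms, the 1 constant gives N_0 = 1, and each function symbol of arity r contributes N_{k-1}^r new terms at level k: N_k = 1 + N_{k-1}^2.
N_0 = 1

1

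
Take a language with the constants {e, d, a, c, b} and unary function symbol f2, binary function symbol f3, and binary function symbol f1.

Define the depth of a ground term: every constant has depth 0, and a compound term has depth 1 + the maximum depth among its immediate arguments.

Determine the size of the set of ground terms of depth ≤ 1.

Count level by level. With function symbols f2/1, f3/2, f1/2, the terms of depth ≤ k are the 5 constants together with each function applied to depth-≤(k−1) tuples, so N_k = 5 + N_{k-1} + N_{k-1}^2 + N_{k-1}^2.
N_0 = 5
N_1 = 5 + 5 + 5^2 + 5^2 = 60

60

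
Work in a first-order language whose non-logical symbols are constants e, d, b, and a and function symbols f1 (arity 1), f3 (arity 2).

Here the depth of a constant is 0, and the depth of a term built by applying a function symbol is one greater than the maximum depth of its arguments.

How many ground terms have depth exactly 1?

Count level by level. With function symbols f1/1, f3/2, the terms of depth ≤ k are the 4 constants together with each function applied to depth-≤(k−1) tuples, so N_k = 4 + N_{k-1} + N_{k-1}^2.
N_0 = 4
N_1 = 4 + 4 + 4^2 = 24
Terms of depth exactly 1: N_1 − N_0 = 24 − 4 = 20.

20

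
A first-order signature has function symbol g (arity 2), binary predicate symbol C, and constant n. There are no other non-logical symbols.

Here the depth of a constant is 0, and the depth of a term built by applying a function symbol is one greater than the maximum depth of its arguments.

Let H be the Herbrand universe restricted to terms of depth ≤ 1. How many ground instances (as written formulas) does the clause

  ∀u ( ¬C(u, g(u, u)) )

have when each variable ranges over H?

2

Ground terms of depth ≤ 1:
  Write N_k for the number of ground terms of depth ≤ k. A term of depth ≤ k is either a constant or a function symbol applied to arguments of depth ≤ k−1, so N_k = 1 + N_{k-1}^2.
  N_0 = 1
  N_1 = 1 + 1^2 = 2
  Explicitly: n, g(n, n).
So there are 2 ground terms available for substitution.
The variable u ranges independently over the available ground terms, and distinct assignments produce distinct instances.
Number of ground instances = 2.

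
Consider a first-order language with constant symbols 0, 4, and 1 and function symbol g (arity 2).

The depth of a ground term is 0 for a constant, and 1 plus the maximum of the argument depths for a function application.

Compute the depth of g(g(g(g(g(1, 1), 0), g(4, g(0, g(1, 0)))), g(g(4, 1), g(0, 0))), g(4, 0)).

depth(g(1, 1)) = 1 + max(0, 0) = 1
depth(g(g(1, 1), 0)) = 1 + max(1, 0) = 2
depth(g(1, 0)) = 1 + max(0, 0) = 1
depth(g(0, g(1, 0))) = 1 + max(0, 1) = 2
depth(g(4, g(0, g(1, 0)))) = 1 + max(0, 2) = 3
depth(g(g(g(1, 1), 0), g(4, g(0, g(1, 0))))) = 1 + max(2, 3) = 4
depth(g(4, 1)) = 1 + max(0, 0) = 1
depth(g(0, 0)) = 1 + max(0, 0) = 1
depth(g(g(4, 1), g(0, 0))) = 1 + max(1, 1) = 2
depth(g(g(g(g(1, 1), 0), g(4, g(0, g(1, 0)))), g(g(4, 1), g(0, 0)))) = 1 + max(4, 2) = 5
depth(g(4, 0)) = 1 + max(0, 0) = 1
depth(g(g(g(g(g(1, 1), 0), g(4, g(0, g(1, 0)))), g(g(4, 1), g(0, 0))), g(4, 0))) = 1 + max(5, 1) = 6

6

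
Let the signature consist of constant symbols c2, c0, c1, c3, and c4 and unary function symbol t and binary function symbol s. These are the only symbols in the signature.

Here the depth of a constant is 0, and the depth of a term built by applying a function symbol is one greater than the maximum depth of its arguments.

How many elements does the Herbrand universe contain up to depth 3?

Let N_k = |{terms of depth ≤ k}|. Then N_0 = 5 and N_k = 5 + N_{k-1} + N_{k-1}^2 for k ≥ 1 (one summand per function symbol, arity giving the exponent).
N_0 = 5
N_1 = 5 + 5 + 5^2 = 35
N_2 = 5 + 35 + 35^2 = 1265
N_3 = 5 + 1265 + 1265^2 = 1601495

1601495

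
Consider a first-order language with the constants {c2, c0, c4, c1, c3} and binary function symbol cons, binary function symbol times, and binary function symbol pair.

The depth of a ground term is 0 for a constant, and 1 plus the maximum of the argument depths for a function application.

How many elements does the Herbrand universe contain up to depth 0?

Write N_k for the number of ground terms of depth ≤ k. A term of depth ≤ k is either a constant or a function symbol applied to arguments of depth ≤ k−1, so N_k = 5 + N_{k-1}^2 + N_{k-1}^2 + N_{k-1}^2.
N_0 = 5

5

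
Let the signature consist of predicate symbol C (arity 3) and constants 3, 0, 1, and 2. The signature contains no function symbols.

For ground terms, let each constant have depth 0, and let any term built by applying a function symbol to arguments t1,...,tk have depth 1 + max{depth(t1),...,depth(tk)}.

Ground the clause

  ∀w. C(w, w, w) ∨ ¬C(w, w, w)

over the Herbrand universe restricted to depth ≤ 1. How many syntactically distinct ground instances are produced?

Ground terms of depth ≤ 1:
  With no function symbols every ground term is a constant, so there are exactly 4 ground terms at every depth bound.
  N_0 = 4
  N_1 = 4
So there are 4 ground terms available for substitution.
The body mentions the single quantified variable w; since ground terms form a free algebra, no two substitutions collapse to the same formula.
Number of ground instances = 4.

4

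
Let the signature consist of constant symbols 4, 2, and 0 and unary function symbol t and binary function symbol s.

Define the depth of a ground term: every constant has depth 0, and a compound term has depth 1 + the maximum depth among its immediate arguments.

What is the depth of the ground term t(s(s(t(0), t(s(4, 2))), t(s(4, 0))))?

depth(t(0)) = 1 + depth(0) = 1 + 0 = 1
depth(s(4, 2)) = 1 + max(0, 0) = 1
depth(t(s(4, 2))) = 1 + depth(s(4, 2)) = 1 + 1 = 2
depth(s(t(0), t(s(4, 2)))) = 1 + max(1, 2) = 3
depth(s(4, 0)) = 1 + max(0, 0) = 1
depth(t(s(4, 0))) = 1 + depth(s(4, 0)) = 1 + 1 = 2
depth(s(s(t(0), t(s(4, 2))), t(s(4, 0)))) = 1 + max(3, 2) = 4
depth(t(s(s(t(0), t(s(4, 2))), t(s(4, 0))))) = 1 + depth(s(s(t(0), t(s(4, 2))), t(s(4, 0)))) = 1 + 4 = 5

5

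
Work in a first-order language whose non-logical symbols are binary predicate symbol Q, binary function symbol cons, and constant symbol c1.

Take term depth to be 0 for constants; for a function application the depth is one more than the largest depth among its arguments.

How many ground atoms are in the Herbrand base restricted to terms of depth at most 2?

First count ground terms of depth ≤ 2.
Write N_k for the number of ground terms of depth ≤ k. A term of depth ≤ k is either a constant or a function symbol applied to arguments of depth ≤ k−1, so N_k = 1 + N_{k-1}^2.
N_0 = 1
N_1 = 1 + 1^2 = 2
N_2 = 1 + 2^2 = 5
So |H| = 5.
Ground atoms are formed by filling each argument slot of a predicate with a term from H, so an r-ary predicate gives |H|^r atoms:
  Q: 5^2 = 25
Total ground atoms: 25.

25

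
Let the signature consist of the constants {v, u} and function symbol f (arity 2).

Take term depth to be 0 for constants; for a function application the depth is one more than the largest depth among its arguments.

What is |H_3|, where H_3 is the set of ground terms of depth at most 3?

1446

Count level by level. With function symbols f/2, the terms of depth ≤ k are the 2 constants together with each function applied to depth-≤(k−1) tuples, so N_k = 2 + N_{k-1}^2.
N_0 = 2
N_1 = 2 + 2^2 = 6
N_2 = 2 + 6^2 = 38
N_3 = 2 + 38^2 = 1446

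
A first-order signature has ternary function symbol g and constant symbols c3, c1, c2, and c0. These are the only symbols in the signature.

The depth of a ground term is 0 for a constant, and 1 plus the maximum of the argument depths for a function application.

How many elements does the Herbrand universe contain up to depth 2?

Write N_k for the number of ground terms of depth ≤ k. A term of depth ≤ k is either a constant or a function symbol applied to arguments of depth ≤ k−1, so N_k = 4 + N_{k-1}^3.
N_0 = 4
N_1 = 4 + 4^3 = 68
N_2 = 4 + 68^3 = 314436

314436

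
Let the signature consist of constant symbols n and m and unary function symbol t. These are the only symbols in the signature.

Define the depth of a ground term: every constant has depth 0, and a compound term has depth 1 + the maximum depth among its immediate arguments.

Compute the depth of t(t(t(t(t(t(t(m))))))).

depth(t(m)) = 1 + depth(m) = 1 + 0 = 1
depth(t(t(m))) = 1 + depth(t(m)) = 1 + 1 = 2
depth(t(t(t(m)))) = 1 + depth(t(t(m))) = 1 + 2 = 3
depth(t(t(t(t(m))))) = 1 + depth(t(t(t(m)))) = 1 + 3 = 4
depth(t(t(t(t(t(m)))))) = 1 + depth(t(t(t(t(m))))) = 1 + 4 = 5
depth(t(t(t(t(t(t(m))))))) = 1 + depth(t(t(t(t(t(m)))))) = 1 + 5 = 6
depth(t(t(t(t(t(t(t(m)))))))) = 1 + depth(t(t(t(t(t(t(m))))))) = 1 + 6 = 7

7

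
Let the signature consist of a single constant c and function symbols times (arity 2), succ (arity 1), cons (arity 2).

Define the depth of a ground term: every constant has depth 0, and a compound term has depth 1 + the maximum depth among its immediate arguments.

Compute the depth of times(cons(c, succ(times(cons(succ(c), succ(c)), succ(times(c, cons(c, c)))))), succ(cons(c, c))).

depth(succ(c)) = 1 + depth(c) = 1 + 0 = 1
depth(cons(succ(c), succ(c))) = 1 + max(1, 1) = 2
depth(cons(c, c)) = 1 + max(0, 0) = 1
depth(times(c, cons(c, c))) = 1 + max(0, 1) = 2
depth(succ(times(c, cons(c, c)))) = 1 + depth(times(c, cons(c, c))) = 1 + 2 = 3
depth(times(cons(succ(c), succ(c)), succ(times(c, cons(c, c))))) = 1 + max(2, 3) = 4
depth(succ(times(cons(succ(c), succ(c)), succ(times(c, cons(c, c)))))) = 1 + depth(times(cons(succ(c), succ(c)), succ(times(c, cons(c, c))))) = 1 + 4 = 5
depth(cons(c, succ(times(cons(succ(c), succ(c)), succ(times(c, cons(c, c))))))) = 1 + max(0, 5) = 6
depth(succ(cons(c, c))) = 1 + depth(cons(c, c)) = 1 + 1 = 2
depth(times(cons(c, succ(times(cons(succ(c), succ(c)), succ(times(c, cons(c, c)))))), succ(cons(c, c)))) = 1 + max(6, 2) = 7

7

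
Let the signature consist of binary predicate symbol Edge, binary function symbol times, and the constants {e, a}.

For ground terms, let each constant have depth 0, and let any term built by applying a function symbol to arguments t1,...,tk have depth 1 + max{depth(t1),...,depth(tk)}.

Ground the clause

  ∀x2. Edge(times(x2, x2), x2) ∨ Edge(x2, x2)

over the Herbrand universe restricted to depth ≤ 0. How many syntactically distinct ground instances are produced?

2

Ground terms of depth ≤ 0:
  Write N_k for the number of ground terms of depth ≤ k. A term of depth ≤ k is either a constant or a function symbol applied to arguments of depth ≤ k−1, so N_k = 2 + N_{k-1}^2.
  N_0 = 2
  Explicitly: e, a.
So there are 2 ground terms available for substitution.
The body mentions the single quantified variable x2; since ground terms form a free algebra, no two substitutions collapse to the same formula.
Number of ground instances = 2.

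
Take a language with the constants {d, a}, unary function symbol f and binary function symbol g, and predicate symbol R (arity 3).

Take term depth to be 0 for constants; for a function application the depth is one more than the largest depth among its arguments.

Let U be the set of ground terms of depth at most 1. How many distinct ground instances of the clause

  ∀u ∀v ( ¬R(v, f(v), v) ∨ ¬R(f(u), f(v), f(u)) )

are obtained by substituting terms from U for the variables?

64

Ground terms of depth ≤ 1:
  If N_k denotes the number of depth-≤k ground terms, the 2 constants give N_0 = 2, and each function symbol of arity r contributes N_{k-1}^r new terms at level k: N_k = 2 + N_{k-1} + N_{k-1}^2.
  N_0 = 2
  N_1 = 2 + 2 + 2^2 = 8
So there are 8 ground terms available for substitution.
The clause has 2 distinct variables (u, v), each appearing in the body. In the free term algebra distinct substitutions yield syntactically distinct ground instances.
Number of ground instances = 8^2 = 64.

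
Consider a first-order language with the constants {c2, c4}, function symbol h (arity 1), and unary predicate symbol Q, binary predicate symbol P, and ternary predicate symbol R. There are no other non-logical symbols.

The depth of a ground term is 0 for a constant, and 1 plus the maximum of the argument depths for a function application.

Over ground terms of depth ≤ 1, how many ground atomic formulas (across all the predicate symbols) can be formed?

84

First count ground terms of depth ≤ 1.
Write N_k for the number of ground terms of depth ≤ k. A term of depth ≤ k is either a constant or a function symbol applied to arguments of depth ≤ k−1, so N_k = 2 + N_{k-1}.
N_0 = 2
N_1 = 2 + 2 = 4
So |H| = 4.
Ground atoms are formed by filling each argument slot of a predicate with a term from H, so an r-ary predicate gives |H|^r atoms:
  Q: 4;  P: 4^2 = 16;  R: 4^3 = 64
Total ground atoms: 4 + 16 + 64 = 84.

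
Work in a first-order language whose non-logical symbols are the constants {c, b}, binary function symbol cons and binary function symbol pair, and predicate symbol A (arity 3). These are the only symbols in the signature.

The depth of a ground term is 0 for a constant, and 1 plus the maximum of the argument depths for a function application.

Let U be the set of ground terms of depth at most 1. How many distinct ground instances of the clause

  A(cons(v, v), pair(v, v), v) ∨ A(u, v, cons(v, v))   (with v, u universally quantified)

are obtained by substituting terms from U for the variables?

100

Ground terms of depth ≤ 1:
  Write N_k for the number of ground terms of depth ≤ k. A term of depth ≤ k is either a constant or a function symbol applied to arguments of depth ≤ k−1, so N_k = 2 + N_{k-1}^2 + N_{k-1}^2.
  N_0 = 2
  N_1 = 2 + 2^2 + 2^2 = 10
  Explicitly: c, b, cons(c, c), cons(c, b), cons(b, c), cons(b, b), pair(c, c), pair(c, b), pair(b, c), pair(b, b).
So there are 10 ground terms available for substitution.
The clause has 2 distinct variables (v, u), each appearing in the body. In the free term algebra distinct substitutions yield syntactically distinct ground instances.
Number of ground instances = 10^2 = 100.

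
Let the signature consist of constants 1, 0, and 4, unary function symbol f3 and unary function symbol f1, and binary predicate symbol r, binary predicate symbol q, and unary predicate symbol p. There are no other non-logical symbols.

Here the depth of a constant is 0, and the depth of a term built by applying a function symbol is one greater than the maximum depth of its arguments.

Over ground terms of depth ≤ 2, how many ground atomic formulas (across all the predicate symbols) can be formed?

First count ground terms of depth ≤ 2.
Write N_k for the number of ground terms of depth ≤ k. A term of depth ≤ k is either a constant or a function symbol applied to arguments of depth ≤ k−1, so N_k = 3 + N_{k-1} + N_{k-1}.
N_0 = 3
N_1 = 3 + 3 + 3 = 9
N_2 = 3 + 9 + 9 = 21
So |H| = 21.
A ground atom is a predicate applied to a tuple of terms from H, so the count is the sum over predicates of |H|^arity:
  r: 21^2 = 441;  q: 21^2 = 441;  p: 21
Total ground atoms: 441 + 441 + 21 = 903.

903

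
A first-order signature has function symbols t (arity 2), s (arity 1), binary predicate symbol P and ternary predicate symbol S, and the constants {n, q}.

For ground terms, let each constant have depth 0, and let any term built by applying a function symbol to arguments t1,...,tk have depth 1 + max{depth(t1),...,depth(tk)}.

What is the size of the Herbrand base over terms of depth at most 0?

12

First count ground terms of depth ≤ 0.
Write N_k for the number of ground terms of depth ≤ k. A term of depth ≤ k is either a constant or a function symbol applied to arguments of depth ≤ k−1, so N_k = 2 + N_{k-1}^2 + N_{k-1}.
N_0 = 2
Explicitly: n, q.
So |H| = 2.
For each predicate symbol, the number of ground atoms is |H| raised to its arity; summing:
  P: 2^2 = 4;  S: 2^3 = 8
Total ground atoms: 4 + 8 = 12.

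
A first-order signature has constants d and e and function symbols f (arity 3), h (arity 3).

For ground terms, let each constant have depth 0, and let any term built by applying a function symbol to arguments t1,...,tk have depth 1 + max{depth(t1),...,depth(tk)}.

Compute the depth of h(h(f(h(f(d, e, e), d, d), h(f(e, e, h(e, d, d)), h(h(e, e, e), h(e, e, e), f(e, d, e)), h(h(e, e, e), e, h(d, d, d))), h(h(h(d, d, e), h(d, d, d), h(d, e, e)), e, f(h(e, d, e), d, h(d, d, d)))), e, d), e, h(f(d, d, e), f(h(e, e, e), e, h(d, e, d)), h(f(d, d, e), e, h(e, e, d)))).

depth(f(d, e, e)) = 1 + max(0, 0, 0) = 1
depth(h(f(d, e, e), d, d)) = 1 + max(1, 0, 0) = 2
depth(h(e, d, d)) = 1 + max(0, 0, 0) = 1
depth(f(e, e, h(e, d, d))) = 1 + max(0, 0, 1) = 2
depth(h(e, e, e)) = 1 + max(0, 0, 0) = 1
depth(f(e, d, e)) = 1 + max(0, 0, 0) = 1
depth(h(h(e, e, e), h(e, e, e), f(e, d, e))) = 1 + max(1, 1, 1) = 2
depth(h(d, d, d)) = 1 + max(0, 0, 0) = 1
depth(h(h(e, e, e), e, h(d, d, d))) = 1 + max(1, 0, 1) = 2
depth(h(f(e, e, h(e, d, d)), h(h(e, e, e), h(e, e, e), f(e, d, e)), h(h(e, e, e), e, h(d, d, d)))) = 1 + max(2, 2, 2) = 3
depth(h(d, d, e)) = 1 + max(0, 0, 0) = 1
depth(h(d, e, e)) = 1 + max(0, 0, 0) = 1
depth(h(h(d, d, e), h(d, d, d), h(d, e, e))) = 1 + max(1, 1, 1) = 2
depth(h(e, d, e)) = 1 + max(0, 0, 0) = 1
depth(f(h(e, d, e), d, h(d, d, d))) = 1 + max(1, 0, 1) = 2
depth(h(h(h(d, d, e), h(d, d, d), h(d, e, e)), e, f(h(e, d, e), d, h(d, d, d)))) = 1 + max(2, 0, 2) = 3
depth(f(h(f(d, e, e), d, d), h(f(e, e, h(e, d, d)), h(h(e, e, e), h(e, e, e), f(e, d, e)), h(h(e, e, e), e, h(d, d, d))), h(h(h(d, d, e), h(d, d, d), h(d, e, e)), e, f(h(e, d, e), d, h(d, d, d))))) = 1 + max(2, 3, 3) = 4
depth(h(f(h(f(d, e, e), d, d), h(f(e, e, h(e, d, d)), h(h(e, e, e), h(e, e, e), f(e, d, e)), h(h(e, e, e), e, h(d, d, d))), h(h(h(d, d, e), h(d, d, d), h(d, e, e)), e, f(h(e, d, e), d, h(d, d, d)))), e, d)) = 1 + max(4, 0, 0) = 5
depth(f(d, d, e)) = 1 + max(0, 0, 0) = 1
depth(h(d, e, d)) = 1 + max(0, 0, 0) = 1
depth(f(h(e, e, e), e, h(d, e, d))) = 1 + max(1, 0, 1) = 2
depth(h(e, e, d)) = 1 + max(0, 0, 0) = 1
depth(h(f(d, d, e), e, h(e, e, d))) = 1 + max(1, 0, 1) = 2
depth(h(f(d, d, e), f(h(e, e, e), e, h(d, e, d)), h(f(d, d, e), e, h(e, e, d)))) = 1 + max(1, 2, 2) = 3
depth(h(h(f(h(f(d, e, e), d, d), h(f(e, e, h(e, d, d)), h(h(e, e, e), h(e, e, e), f(e, d, e)), h(h(e, e, e), e, h(d, d, d))), h(h(h(d, d, e), h(d, d, d), h(d, e, e)), e, f(h(e, d, e), d, h(d, d, d)))), e, d), e, h(f(d, d, e), f(h(e, e, e), e, h(d, e, d)), h(f(d, d, e), e, h(e, e, d))))) = 1 + max(5, 0, 3) = 6

6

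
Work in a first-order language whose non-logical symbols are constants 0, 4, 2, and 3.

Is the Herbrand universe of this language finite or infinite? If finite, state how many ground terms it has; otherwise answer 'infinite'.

4

There are no function symbols, so every ground term is one of the 4 constants.
The Herbrand universe is {0, 4, 2, 3}, which is finite with 4 elements.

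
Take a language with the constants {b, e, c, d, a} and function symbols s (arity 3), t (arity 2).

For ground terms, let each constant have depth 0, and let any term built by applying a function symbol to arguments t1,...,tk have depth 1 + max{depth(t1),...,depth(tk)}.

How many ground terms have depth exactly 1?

150

Let N_k = |{terms of depth ≤ k}|. Then N_0 = 5 and N_k = 5 + N_{k-1}^3 + N_{k-1}^2 for k ≥ 1 (one summand per function symbol, arity giving the exponent).
N_0 = 5
N_1 = 5 + 5^3 + 5^2 = 155
Terms of depth exactly 1: N_1 − N_0 = 155 − 5 = 150.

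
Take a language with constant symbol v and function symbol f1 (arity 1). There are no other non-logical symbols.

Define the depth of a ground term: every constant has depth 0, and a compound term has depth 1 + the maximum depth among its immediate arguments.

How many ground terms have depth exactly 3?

1

Let N_k = |{terms of depth ≤ k}|. Then N_0 = 1 and N_k = 1 + N_{k-1} for k ≥ 1 (one summand per function symbol, arity giving the exponent).
N_0 = 1
N_1 = 1 + 1 = 2
N_2 = 1 + 2 = 3
N_3 = 1 + 3 = 4
Terms of depth exactly 3: N_3 − N_2 = 4 − 3 = 1.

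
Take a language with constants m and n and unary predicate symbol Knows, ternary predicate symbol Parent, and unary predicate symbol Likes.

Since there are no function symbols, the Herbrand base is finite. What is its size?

12

With no function symbols, the Herbrand universe is just the 2 constants.
Ground atoms per predicate: Knows: 2, Parent: 2^3 = 8, Likes: 2.
Herbrand base size = 2 + 8 + 2 = 12.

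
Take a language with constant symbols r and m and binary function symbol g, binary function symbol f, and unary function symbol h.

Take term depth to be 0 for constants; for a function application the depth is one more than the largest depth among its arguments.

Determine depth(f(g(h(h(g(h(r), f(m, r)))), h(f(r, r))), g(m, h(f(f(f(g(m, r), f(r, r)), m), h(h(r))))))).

depth(h(r)) = 1 + depth(r) = 1 + 0 = 1
depth(f(m, r)) = 1 + max(0, 0) = 1
depth(g(h(r), f(m, r))) = 1 + max(1, 1) = 2
depth(h(g(h(r), f(m, r)))) = 1 + depth(g(h(r), f(m, r))) = 1 + 2 = 3
depth(h(h(g(h(r), f(m, r))))) = 1 + depth(h(g(h(r), f(m, r)))) = 1 + 3 = 4
depth(f(r, r)) = 1 + max(0, 0) = 1
depth(h(f(r, r))) = 1 + depth(f(r, r)) = 1 + 1 = 2
depth(g(h(h(g(h(r), f(m, r)))), h(f(r, r)))) = 1 + max(4, 2) = 5
depth(g(m, r)) = 1 + max(0, 0) = 1
depth(f(g(m, r), f(r, r))) = 1 + max(1, 1) = 2
depth(f(f(g(m, r), f(r, r)), m)) = 1 + max(2, 0) = 3
depth(h(h(r))) = 1 + depth(h(r)) = 1 + 1 = 2
depth(f(f(f(g(m, r), f(r, r)), m), h(h(r)))) = 1 + max(3, 2) = 4
depth(h(f(f(f(g(m, r), f(r, r)), m), h(h(r))))) = 1 + depth(f(f(f(g(m, r), f(r, r)), m), h(h(r)))) = 1 + 4 = 5
depth(g(m, h(f(f(f(g(m, r), f(r, r)), m), h(h(r)))))) = 1 + max(0, 5) = 6
depth(f(g(h(h(g(h(r), f(m, r)))), h(f(r, r))), g(m, h(f(f(f(g(m, r), f(r, r)), m), h(h(r))))))) = 1 + max(5, 6) = 7

7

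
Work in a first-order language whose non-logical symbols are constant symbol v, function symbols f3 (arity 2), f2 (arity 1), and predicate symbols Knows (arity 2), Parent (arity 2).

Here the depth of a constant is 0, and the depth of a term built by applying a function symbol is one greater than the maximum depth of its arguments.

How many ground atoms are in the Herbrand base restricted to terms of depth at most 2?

First count ground terms of depth ≤ 2.
If N_k denotes the number of depth-≤k ground terms, the 1 constant gives N_0 = 1, and each function symbol of arity r contributes N_{k-1}^r new terms at level k: N_k = 1 + N_{k-1}^2 + N_{k-1}.
N_0 = 1
N_1 = 1 + 1^2 + 1 = 3
N_2 = 1 + 3^2 + 3 = 13
So |H| = 13.
A ground atom is a predicate applied to a tuple of terms from H, so the count is the sum over predicates of |H|^arity:
  Knows: 13^2 = 169;  Parent: 13^2 = 169
Total ground atoms: 169 + 169 = 338.

338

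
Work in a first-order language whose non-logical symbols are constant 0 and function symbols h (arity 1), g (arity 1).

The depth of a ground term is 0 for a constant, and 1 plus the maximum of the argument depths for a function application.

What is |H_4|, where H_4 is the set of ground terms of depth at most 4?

If N_k denotes the number of depth-≤k ground terms, the 1 constant gives N_0 = 1, and each function symbol of arity r contributes N_{k-1}^r new terms at level k: N_k = 1 + N_{k-1} + N_{k-1}.
N_0 = 1
N_1 = 1 + 1 + 1 = 3
N_2 = 1 + 3 + 3 = 7
N_3 = 1 + 7 + 7 = 15
N_4 = 1 + 15 + 15 = 31

31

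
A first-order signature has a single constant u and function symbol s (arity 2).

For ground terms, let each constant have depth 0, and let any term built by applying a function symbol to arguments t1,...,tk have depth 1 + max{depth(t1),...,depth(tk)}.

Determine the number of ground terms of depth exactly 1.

Write N_k for the number of ground terms of depth ≤ k. A term of depth ≤ k is either a constant or a function symbol applied to arguments of depth ≤ k−1, so N_k = 1 + N_{k-1}^2.
N_0 = 1
N_1 = 1 + 1^2 = 2
Terms of depth exactly 1: N_1 − N_0 = 2 − 1 = 1.

1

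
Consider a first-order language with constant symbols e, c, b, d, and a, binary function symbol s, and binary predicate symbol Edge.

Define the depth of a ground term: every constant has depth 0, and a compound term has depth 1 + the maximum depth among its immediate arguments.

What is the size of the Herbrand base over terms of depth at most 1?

First count ground terms of depth ≤ 1.
If N_k denotes the number of depth-≤k ground terms, the 5 constants give N_0 = 5, and each function symbol of arity r contributes N_{k-1}^r new terms at level k: N_k = 5 + N_{k-1}^2.
N_0 = 5
N_1 = 5 + 5^2 = 30
So |H| = 30.
A ground atom is a predicate applied to a tuple of terms from H, so the count is the sum over predicates of |H|^arity:
  Edge: 30^2 = 900
Total ground atoms: 900.

900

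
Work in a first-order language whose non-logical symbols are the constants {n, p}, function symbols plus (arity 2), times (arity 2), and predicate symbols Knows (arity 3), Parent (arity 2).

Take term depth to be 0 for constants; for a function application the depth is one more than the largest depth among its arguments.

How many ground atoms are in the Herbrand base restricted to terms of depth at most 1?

First count ground terms of depth ≤ 1.
Let N_k count ground terms of depth at most k. Each non-constant term of depth ≤ k is some function symbol applied to depth-≤(k−1) arguments, giving N_k = 2 + N_{k-1}^2 + N_{k-1}^2.
N_0 = 2
N_1 = 2 + 2^2 + 2^2 = 10
Explicitly: n, p, plus(n, n), plus(n, p), plus(p, n), plus(p, p), times(n, n), times(n, p), times(p, n), times(p, p).
So |H| = 10.
A ground atom is a predicate applied to a tuple of terms from H, so the count is the sum over predicates of |H|^arity:
  Knows: 10^3 = 1000;  Parent: 10^2 = 100
Total ground atoms: 1000 + 100 = 1100.

1100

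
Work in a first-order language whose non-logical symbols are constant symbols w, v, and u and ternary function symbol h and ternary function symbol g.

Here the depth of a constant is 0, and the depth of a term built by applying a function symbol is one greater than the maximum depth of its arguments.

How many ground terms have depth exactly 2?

Let N_k = |{terms of depth ≤ k}|. Then N_0 = 3 and N_k = 3 + N_{k-1}^3 + N_{k-1}^3 for k ≥ 1 (one summand per function symbol, arity giving the exponent).
N_0 = 3
N_1 = 3 + 3^3 + 3^3 = 57
N_2 = 3 + 57^3 + 57^3 = 370389
Terms of depth exactly 2: N_2 − N_1 = 370389 − 57 = 370332.

370332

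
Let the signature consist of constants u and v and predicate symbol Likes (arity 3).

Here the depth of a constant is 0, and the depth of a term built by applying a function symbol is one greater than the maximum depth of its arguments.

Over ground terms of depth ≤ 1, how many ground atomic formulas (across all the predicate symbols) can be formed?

First count ground terms of depth ≤ 1.
With no function symbols every ground term is a constant, so there are exactly 2 ground terms at every depth bound.
N_0 = 2
N_1 = 2
So |H| = 2.
A ground atom is a predicate applied to a tuple of terms from H, so the count is the sum over predicates of |H|^arity:
  Likes: 2^3 = 8
Total ground atoms: 8.

8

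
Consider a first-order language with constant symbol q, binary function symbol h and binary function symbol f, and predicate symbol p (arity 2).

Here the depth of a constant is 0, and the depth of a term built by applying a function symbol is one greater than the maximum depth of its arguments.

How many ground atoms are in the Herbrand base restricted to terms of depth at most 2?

First count ground terms of depth ≤ 2.
Let N_k count ground terms of depth at most k. Each non-constant term of depth ≤ k is some function symbol applied to depth-≤(k−1) arguments, giving N_k = 1 + N_{k-1}^2 + N_{k-1}^2.
N_0 = 1
N_1 = 1 + 1^2 + 1^2 = 3
N_2 = 1 + 3^2 + 3^2 = 19
So |H| = 19.
Ground atoms are formed by filling each argument slot of a predicate with a term from H, so an r-ary predicate gives |H|^r atoms:
  p: 19^2 = 361
Total ground atoms: 361.

361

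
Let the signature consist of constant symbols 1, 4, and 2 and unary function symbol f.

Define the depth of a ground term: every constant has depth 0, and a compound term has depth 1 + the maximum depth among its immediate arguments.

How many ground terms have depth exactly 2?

3

If N_k denotes the number of depth-≤k ground terms, the 3 constants give N_0 = 3, and each function symbol of arity r contributes N_{k-1}^r new terms at level k: N_k = 3 + N_{k-1}.
N_0 = 3
N_1 = 3 + 3 = 6
N_2 = 3 + 6 = 9
Terms of depth exactly 2: N_2 − N_1 = 9 − 6 = 3.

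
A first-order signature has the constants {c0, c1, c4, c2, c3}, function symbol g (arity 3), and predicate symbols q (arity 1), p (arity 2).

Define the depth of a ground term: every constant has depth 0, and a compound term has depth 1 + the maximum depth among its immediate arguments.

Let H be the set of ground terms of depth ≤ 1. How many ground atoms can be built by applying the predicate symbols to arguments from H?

First count ground terms of depth ≤ 1.
Write N_k for the number of ground terms of depth ≤ k. A term of depth ≤ k is either a constant or a function symbol applied to arguments of depth ≤ k−1, so N_k = 5 + N_{k-1}^3.
N_0 = 5
N_1 = 5 + 5^3 = 130
So |H| = 130.
A ground atom is a predicate applied to a tuple of terms from H, so the count is the sum over predicates of |H|^arity:
  q: 130;  p: 130^2 = 16900
Total ground atoms: 130 + 16900 = 17030.

17030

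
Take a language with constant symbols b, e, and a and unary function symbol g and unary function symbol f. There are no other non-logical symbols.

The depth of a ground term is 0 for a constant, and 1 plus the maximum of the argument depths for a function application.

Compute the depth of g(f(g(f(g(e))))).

5

depth(g(e)) = 1 + depth(e) = 1 + 0 = 1
depth(f(g(e))) = 1 + depth(g(e)) = 1 + 1 = 2
depth(g(f(g(e)))) = 1 + depth(f(g(e))) = 1 + 2 = 3
depth(f(g(f(g(e))))) = 1 + depth(g(f(g(e)))) = 1 + 3 = 4
depth(g(f(g(f(g(e)))))) = 1 + depth(f(g(f(g(e))))) = 1 + 4 = 5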